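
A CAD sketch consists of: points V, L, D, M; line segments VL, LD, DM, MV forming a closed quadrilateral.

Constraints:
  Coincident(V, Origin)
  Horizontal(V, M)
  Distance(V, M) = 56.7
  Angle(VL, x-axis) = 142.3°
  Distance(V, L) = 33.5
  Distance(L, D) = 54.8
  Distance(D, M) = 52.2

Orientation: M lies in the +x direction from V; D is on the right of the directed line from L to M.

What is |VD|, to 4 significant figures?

23.08

Checks: |VM| = 56.70 ✓; |VL| = 33.50 ✓; |LD| = 54.80 ✓; |DM| = 52.20 ✓.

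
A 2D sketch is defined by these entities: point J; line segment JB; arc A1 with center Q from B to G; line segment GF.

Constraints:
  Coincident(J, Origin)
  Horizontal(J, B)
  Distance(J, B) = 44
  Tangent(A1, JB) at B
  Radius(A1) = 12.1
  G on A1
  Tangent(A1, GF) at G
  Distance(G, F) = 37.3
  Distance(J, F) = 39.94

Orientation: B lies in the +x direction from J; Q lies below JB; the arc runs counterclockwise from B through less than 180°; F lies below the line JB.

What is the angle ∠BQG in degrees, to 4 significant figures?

58.14°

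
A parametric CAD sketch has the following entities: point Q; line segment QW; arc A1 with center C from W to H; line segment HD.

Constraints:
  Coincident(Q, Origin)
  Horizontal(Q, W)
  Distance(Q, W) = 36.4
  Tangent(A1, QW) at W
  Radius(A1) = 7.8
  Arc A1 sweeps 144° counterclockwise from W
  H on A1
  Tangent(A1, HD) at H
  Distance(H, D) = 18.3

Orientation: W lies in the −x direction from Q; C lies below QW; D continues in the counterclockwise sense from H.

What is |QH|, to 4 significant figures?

43.35

Q is at the origin; QW is horizontal with |QW| = 36.4 and W on the −x side, so W = (-36.40, 0.000). The tangent condition forces CW to be normal to QW, so C = W + (0, -7.8) = (-36.40, -7.800). On A1, W sits at bearing 90° from C; a 144° counterclockwise sweep puts H at bearing 234°, so H = C + 7.8·(cos 234°, sin 234°) = (-40.98, -14.11). Then |QH| = |H − Q| = 43.35.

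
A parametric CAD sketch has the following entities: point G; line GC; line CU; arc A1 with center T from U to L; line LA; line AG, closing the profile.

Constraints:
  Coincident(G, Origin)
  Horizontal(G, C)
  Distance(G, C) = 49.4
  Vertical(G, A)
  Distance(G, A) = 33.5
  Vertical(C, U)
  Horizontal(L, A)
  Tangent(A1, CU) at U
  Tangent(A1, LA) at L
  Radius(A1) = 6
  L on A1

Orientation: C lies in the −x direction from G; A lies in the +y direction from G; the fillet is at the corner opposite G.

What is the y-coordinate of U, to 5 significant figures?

27.500

The virtual corner opposite G is at (-49.400, 33.500). Tangency of A1 to CU means the radius TU is perpendicular to CU and tangency of A1 to LA means the radius TL is perpendicular to LA, with radius 6.0, so the center T sits 6.0 in from both sides at T = (-43.400, 27.500). That places the tangent points at U = (-49.400, 27.500) on CU and L = (-43.400, 33.500) on LA. So U.y = 27.500.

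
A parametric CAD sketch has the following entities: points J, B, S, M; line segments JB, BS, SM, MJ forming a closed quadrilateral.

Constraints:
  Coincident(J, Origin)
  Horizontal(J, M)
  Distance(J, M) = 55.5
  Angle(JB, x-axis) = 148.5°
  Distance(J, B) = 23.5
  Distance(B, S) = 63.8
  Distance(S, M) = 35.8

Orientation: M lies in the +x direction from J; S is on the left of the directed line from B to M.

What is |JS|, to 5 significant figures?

51.905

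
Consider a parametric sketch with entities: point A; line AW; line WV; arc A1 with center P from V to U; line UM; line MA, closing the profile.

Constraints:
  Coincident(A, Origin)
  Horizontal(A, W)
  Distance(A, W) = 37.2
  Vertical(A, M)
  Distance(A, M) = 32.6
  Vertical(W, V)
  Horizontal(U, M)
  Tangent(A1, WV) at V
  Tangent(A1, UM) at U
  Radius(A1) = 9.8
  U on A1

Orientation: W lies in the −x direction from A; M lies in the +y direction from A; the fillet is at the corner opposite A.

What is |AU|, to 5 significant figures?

42.585

The virtual corner opposite A is at (-37.200, 32.600). Since A1 is tangent to WV there, PV ⟂ WV and since A1 is tangent to UM there, PU ⟂ UM, with radius 9.8, so the center P sits 9.8 in from both sides at P = (-27.400, 22.800). That places the tangent points at V = (-37.200, 22.800) on WV and U = (-27.400, 32.600) on UM. Then |AU| = |U − A| = 42.585.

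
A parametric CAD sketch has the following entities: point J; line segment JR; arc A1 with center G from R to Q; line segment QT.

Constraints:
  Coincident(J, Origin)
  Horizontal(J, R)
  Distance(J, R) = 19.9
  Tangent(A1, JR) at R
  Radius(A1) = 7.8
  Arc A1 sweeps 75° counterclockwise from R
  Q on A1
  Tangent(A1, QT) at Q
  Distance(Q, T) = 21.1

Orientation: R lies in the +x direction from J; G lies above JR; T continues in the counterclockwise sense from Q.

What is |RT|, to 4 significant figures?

29.21

On A1, R sits at bearing -90° from G; a 75° counterclockwise sweep puts Q at bearing -15°, so Q = G + 7.8·(cos -15°, sin -15°) = (27.43, 5.781). Tangency of A1 to QT means the radius GQ is perpendicular to QT, so QT runs along (−sin -15°, cos -15°); with |QT| = 21.1, T = (32.90, 26.16). Then |RT| = |T − R| = 29.21.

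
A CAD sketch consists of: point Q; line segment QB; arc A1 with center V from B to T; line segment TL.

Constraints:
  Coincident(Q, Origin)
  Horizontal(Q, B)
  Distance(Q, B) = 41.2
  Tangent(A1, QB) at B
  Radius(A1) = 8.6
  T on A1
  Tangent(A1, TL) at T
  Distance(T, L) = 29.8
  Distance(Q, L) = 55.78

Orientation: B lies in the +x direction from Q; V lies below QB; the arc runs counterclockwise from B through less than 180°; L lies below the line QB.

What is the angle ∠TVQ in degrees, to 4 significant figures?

24.42°

Q is at the origin; QB is horizontal with |QB| = 41.2 and B on the +x side, so B = (41.20, 0.000). Since A1 is tangent to QB there, VB ⟂ QB, so V = B + (0, -8.6) = (41.20, -8.600). Since VT ⟂ TL (tangency), |VL| = √(8.6² + 29.8²) = 31.02 regardless of where T sits on A1. So L lies on both circle(Q, 55.78) and circle(V, 31.02); the below-QB intersection is L = (39.33, -39.56). T is the foot of the tangent from L: T = (32.81, -10.48).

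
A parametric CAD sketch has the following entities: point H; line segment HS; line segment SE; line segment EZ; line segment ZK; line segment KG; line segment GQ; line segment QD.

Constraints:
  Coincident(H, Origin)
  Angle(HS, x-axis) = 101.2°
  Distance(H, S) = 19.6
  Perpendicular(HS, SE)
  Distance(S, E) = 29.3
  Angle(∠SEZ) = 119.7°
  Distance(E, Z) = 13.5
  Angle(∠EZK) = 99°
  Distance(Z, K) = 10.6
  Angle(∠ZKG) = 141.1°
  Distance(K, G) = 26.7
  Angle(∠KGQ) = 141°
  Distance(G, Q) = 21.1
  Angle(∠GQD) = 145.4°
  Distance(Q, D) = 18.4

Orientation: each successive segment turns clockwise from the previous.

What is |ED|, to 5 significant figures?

51.374

H is at the origin; HS runs at 101.2° with length 19.6, so S = (-3.8070, 19.227). HS ⟂ SE, so SE runs at 11.200°; with |SE| = 29.3, E = (24.935, 24.918). ∠SEZ = 119.7° gives EZ at -49.100° from the x-axis; with |EZ| = 13.5, Z = (33.774, 14.714). ∠EZK = 99.0° gives ZK at -130.10° from the x-axis; with |ZK| = 10.6, K = (26.946, 6.6056). ∠ZKG = 141.1° gives KG at -169.00° from the x-axis; with |KG| = 26.7, G = (0.73684, 1.5110). ∠KGQ = 141.0° gives GQ at 152.00° from the x-axis; with |GQ| = 21.1, Q = (-17.893, 11.417). ∠GQD = 145.4° gives QD at 117.40° from the x-axis; with |QD| = 18.4, D = (-26.361, 27.753). Then |ED| = |D − E| = 51.374.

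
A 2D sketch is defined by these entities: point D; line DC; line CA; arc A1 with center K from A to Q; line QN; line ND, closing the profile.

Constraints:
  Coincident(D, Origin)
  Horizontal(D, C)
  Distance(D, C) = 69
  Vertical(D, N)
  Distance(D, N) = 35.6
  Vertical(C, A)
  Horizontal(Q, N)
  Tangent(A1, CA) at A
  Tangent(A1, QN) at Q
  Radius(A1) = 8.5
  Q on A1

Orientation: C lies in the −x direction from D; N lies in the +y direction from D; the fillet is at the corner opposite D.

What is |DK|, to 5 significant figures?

66.292

D is at the origin; D and C share the same y with |DC| = 69.0 and C on the −x side, so C = (-69.000, 0.0000). D and N share the same x with |DN| = 35.6 and N on the +y side, so N = (0.0000, 35.600). The virtual corner opposite D is at (-69.000, 35.600). Tangency of A1 to CA means the radius KA is perpendicular to CA and the tangent condition forces KQ to be normal to QN, with radius 8.5, so the center K sits 8.5 in from both sides at K = (-60.500, 27.100). Then |DK| = |K − D| = 66.292.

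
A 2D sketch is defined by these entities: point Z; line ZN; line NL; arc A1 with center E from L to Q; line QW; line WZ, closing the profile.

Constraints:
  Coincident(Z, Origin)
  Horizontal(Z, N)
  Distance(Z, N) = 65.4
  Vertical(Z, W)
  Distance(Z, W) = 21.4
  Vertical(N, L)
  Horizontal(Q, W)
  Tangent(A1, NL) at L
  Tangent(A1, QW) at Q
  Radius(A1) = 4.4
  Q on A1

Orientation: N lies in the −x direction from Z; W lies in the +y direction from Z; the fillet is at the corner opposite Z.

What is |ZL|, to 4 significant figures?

67.57

The virtual corner opposite Z is at (-65.40, 21.40). Since A1 is tangent to NL there, EL ⟂ NL and the tangent condition forces EQ to be normal to QW, with radius 4.4, so the center E sits 4.4 in from both sides at E = (-61.00, 17.00). That places the tangent points at L = (-65.40, 17.00) on NL and Q = (-61.00, 21.40) on QW. Then |ZL| = |L − Z| = 67.57.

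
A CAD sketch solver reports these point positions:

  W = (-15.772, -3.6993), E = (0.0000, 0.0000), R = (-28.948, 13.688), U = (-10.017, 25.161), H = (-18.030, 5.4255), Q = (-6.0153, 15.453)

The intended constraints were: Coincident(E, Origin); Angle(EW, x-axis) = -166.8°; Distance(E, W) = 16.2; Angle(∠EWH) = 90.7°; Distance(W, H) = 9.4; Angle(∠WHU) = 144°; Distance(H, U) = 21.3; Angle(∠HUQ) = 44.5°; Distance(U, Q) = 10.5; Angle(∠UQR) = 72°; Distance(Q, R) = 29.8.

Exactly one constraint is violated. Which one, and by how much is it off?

Distance(Q, R) = 29.8 — off by 6.80.

E = (0.00, 0.00) ✓; EW at -166.8° ✓; |EW| = 16.20 ✓; ∠EWH = 90.70° ✓; |WH| = 9.400 ✓; ∠WHU = 144.0° ✓; |HU| = 21.30 ✓; ∠HUQ = 44.50° ✓; |UQ| = 10.50 ✓; ∠UQR = 72.00° ✓; |QR| = 23.00 ✗.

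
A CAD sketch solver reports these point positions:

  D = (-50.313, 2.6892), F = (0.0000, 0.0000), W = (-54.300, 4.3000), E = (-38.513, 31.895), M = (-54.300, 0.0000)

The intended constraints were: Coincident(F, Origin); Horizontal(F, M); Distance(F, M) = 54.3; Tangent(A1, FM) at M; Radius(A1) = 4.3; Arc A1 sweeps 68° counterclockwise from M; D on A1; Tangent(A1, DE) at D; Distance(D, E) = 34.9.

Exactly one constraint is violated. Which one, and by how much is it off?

Distance(D, E) = 34.9 — off by 3.40.

F = (0.00, 0.00) ✓; F.y = 0.00, M.y = 0.00 ✓; |FM| = 54.30 ✓; ∠(WM, MF) = 90.00° ✓; |WM| = 4.300 ✓; bearing(W→D) − bearing(W→M) = 68.00° ✓; |WD| = 4.300 ✓; ∠(WD, DE) = 90.00° ✓; |DE| = 31.50 ✗.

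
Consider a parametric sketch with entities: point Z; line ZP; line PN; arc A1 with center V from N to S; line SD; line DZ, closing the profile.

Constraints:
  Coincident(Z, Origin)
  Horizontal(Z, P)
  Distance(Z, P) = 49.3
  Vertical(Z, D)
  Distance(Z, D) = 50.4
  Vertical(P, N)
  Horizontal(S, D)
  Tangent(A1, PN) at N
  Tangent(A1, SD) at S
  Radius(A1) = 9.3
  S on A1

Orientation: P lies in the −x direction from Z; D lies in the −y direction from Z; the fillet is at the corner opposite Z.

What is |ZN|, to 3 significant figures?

64.2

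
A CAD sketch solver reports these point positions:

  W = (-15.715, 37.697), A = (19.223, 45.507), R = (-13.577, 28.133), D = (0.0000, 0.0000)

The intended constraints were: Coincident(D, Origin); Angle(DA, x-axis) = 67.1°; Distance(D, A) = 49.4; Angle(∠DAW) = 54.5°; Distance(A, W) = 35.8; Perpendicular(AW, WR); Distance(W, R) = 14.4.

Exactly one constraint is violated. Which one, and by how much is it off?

Distance(W, R) = 14.4 — off by 4.60.

D = (0.00, 0.00) ✓; DA at 67.10° ✓; |DA| = 49.40 ✓; ∠DAW = 54.50° ✓; |AW| = 35.80 ✓; ∠(AW, WR) = 90.00° ✓; |WR| = 9.800 ✗.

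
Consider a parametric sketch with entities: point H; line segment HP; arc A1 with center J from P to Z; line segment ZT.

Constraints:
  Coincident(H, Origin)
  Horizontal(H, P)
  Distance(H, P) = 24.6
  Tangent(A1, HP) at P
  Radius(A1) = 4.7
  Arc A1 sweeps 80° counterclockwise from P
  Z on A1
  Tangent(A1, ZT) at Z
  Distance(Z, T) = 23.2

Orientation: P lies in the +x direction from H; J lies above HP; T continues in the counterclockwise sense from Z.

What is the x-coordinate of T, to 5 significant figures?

33.257

H is at the origin; H and P share the same y with |HP| = 24.6 and P on the +x side, so P = (24.600, 0.0000). Tangency of A1 to HP means the radius JP is perpendicular to HP, so J = P + (0, 4.7) = (24.600, 4.7000). On A1, P sits at bearing -90° from J; an 80° counterclockwise sweep puts Z at bearing -10°, so Z = J + 4.7·(cos -10°, sin -10°) = (29.229, 3.8839). A1 meets ZT tangentially, so JZ is at right angles to ZT, so ZT runs along (−sin -10°, cos -10°); with |ZT| = 23.2, T = (33.257, 26.731). So T.x = 33.257.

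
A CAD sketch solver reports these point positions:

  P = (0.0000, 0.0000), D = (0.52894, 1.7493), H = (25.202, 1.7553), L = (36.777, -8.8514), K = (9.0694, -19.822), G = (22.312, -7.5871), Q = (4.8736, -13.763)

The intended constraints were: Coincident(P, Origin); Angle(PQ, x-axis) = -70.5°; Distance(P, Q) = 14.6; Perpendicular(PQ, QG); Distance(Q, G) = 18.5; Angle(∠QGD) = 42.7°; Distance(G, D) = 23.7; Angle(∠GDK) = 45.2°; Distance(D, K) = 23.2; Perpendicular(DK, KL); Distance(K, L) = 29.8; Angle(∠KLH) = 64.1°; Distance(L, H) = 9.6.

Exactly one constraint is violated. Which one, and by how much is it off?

Distance(L, H) = 9.6 — off by 6.10.

P = (0.00, 0.00) ✓; PQ at -70.50° ✓; |PQ| = 14.60 ✓; ∠(PQ, QG) = 90.00° ✓; |QG| = 18.50 ✓; ∠QGD = 42.70° ✓; |GD| = 23.70 ✓; ∠GDK = 45.20° ✓; |DK| = 23.20 ✓; ∠(DK, KL) = 90.00° ✓; |KL| = 29.80 ✓; ∠KLH = 64.10° ✓; |LH| = 15.70 ✗.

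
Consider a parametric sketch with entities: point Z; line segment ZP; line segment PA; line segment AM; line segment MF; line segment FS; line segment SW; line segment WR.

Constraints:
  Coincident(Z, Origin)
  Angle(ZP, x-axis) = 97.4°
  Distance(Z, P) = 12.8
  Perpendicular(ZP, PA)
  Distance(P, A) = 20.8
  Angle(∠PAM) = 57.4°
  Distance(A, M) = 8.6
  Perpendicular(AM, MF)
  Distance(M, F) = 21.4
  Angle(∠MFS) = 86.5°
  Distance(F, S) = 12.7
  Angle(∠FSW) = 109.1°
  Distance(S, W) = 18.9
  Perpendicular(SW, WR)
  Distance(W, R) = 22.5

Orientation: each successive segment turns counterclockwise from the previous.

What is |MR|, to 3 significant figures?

5.34

Z is at the origin; ZP runs at 97.4° with length 12.8, so P = (-1.65, 12.7). ZP ⟂ PA, so PA runs at -173°; with |PA| = 20.8, A = (-22.3, 10.0). ∠PAM = 57.4° gives AM at -50.0° from the x-axis; with |AM| = 8.6, M = (-16.7, 3.43). AM ⟂ MF, so MF runs at 40.0°; with |MF| = 21.4, F = (-0.354, 17.2). ∠MFS = 86.5° gives FS at 134° from the x-axis; with |FS| = 12.7, S = (-9.10, 26.4). ∠FSW = 109.1° gives SW at -156° from the x-axis; with |SW| = 18.9, W = (-26.3, 18.6). SW ⟂ WR, so WR runs at -65.6°; with |WR| = 22.5, R = (-17.0, -1.90). Then |MR| = |R − M| = 5.34.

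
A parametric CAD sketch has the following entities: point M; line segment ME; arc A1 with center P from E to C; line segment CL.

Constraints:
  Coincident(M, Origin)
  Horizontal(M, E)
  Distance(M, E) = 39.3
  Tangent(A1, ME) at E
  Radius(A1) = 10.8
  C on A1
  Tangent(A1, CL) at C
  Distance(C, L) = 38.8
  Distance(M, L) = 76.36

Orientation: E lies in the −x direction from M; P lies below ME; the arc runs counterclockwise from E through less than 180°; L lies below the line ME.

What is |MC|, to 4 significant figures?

49.96

M is at the origin; M and E share the same y with |ME| = 39.3 and E on the −x side, so E = (-39.30, 0.000). Tangency of A1 to ME means the radius PE is perpendicular to ME, so P = E + (0, -10.8) = (-39.30, -10.80). Since PC ⟂ CL (tangency), |PL| = √(10.8² + 38.8²) = 40.28 regardless of where C sits on A1. So L lies on both circle(M, 76.36) and circle(P, 40.28); the below-ME intersection is L = (-62.71, -43.58). C is the foot of the tangent from L: C = (-49.45, -7.110).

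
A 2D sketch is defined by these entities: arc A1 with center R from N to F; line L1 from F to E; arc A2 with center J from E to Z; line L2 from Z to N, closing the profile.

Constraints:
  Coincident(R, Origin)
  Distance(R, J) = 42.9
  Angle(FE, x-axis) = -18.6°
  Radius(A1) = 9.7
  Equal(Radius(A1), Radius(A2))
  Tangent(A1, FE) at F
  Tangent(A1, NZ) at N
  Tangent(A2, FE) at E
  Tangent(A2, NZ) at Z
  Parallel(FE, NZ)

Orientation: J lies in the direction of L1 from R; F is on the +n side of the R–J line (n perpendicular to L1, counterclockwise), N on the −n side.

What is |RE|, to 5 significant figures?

43.983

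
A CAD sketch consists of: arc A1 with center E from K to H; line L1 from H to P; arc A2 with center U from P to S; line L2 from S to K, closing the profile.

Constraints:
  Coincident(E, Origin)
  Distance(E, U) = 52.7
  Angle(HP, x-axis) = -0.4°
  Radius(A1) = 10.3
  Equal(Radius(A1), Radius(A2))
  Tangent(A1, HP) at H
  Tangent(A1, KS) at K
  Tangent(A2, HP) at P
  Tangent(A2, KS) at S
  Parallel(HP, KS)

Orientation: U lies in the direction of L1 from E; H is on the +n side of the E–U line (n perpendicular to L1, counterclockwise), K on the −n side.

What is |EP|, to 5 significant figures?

53.697

The slot axis is L1's direction at -0.4°, so u = (cos -0.4°, sin -0.4°) = (0.99998, -0.0069813) and n = (−sin -0.4°, cos -0.4°) = (0.0069813, 0.99998). E is at the origin and U lies 52.7 along u from E, so U = 52.7·u = (52.699, -0.36791). Tangency of A1 to both parallel lines with radius 10.3 puts H and K at E ± 10.3·n: H = (0.071907, 10.300), K = (-0.071907, -10.300). Equal radii place P and S the same way about U: P = U + 10.3·n = (52.771, 9.9318), S = U − 10.3·n = (52.627, -10.668). Then |EP| = |P − E| = 53.697.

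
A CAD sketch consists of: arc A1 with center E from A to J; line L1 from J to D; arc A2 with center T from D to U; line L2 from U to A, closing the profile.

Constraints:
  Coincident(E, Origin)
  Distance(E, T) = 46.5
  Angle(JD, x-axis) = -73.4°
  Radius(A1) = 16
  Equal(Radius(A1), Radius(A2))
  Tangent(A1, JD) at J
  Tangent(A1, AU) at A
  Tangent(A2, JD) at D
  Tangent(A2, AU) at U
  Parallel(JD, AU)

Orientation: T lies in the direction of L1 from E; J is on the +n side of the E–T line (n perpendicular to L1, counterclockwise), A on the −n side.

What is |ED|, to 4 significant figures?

49.18

The slot axis is L1's direction at -73.4°, so u = (cos -73.4°, sin -73.4°) = (0.2857, -0.9583) and n = (−sin -73.4°, cos -73.4°) = (0.9583, 0.2857). E is at the origin and T lies 46.5 along u from E, so T = 46.5·u = (13.28, -44.56). Tangency of A1 to both parallel lines with radius 16.0 puts J and A at E ± 16.0·n: J = (15.33, 4.571), A = (-15.33, -4.571). Equal radii place D and U the same way about T: D = T + 16.0·n = (28.62, -39.99), U = T − 16.0·n = (-2.049, -49.13). Then |ED| = |D − E| = 49.18.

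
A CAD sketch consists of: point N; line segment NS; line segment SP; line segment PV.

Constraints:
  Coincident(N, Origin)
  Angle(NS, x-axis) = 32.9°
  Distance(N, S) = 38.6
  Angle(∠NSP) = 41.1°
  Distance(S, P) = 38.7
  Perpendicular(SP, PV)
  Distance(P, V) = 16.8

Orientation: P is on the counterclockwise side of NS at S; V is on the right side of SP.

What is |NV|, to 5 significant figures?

43.256

∠NSP = 41.1°, so SP runs at 32.9° + (180° − 41.1°) = 171.80° from the x-axis; with |SP| = 38.7, P = S + 38.7·(cos 171.80°, sin 171.80°) = (-5.8950, 26.486). SP ⟂ PV; with |PV| = 16.8 on the right of SP, V = P + 16.8·(0.14263, 0.98978) = (-3.4988, 43.115). Then |NV| = |V − N| = 43.256.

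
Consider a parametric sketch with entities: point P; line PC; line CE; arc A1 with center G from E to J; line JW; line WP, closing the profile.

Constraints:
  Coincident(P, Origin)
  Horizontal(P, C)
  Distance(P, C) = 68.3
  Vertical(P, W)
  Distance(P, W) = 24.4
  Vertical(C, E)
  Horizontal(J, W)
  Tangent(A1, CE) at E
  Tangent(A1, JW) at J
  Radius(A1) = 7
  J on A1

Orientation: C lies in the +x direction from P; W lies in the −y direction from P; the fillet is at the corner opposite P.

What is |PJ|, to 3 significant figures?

66.0

P is at the origin; P and C share the same y with |PC| = 68.3 and C on the +x side, so C = (68.3, 0.00). P and W share the same x with |PW| = 24.4 and W on the −y side, so W = (0.00, -24.4). The virtual corner opposite P is at (68.3, -24.4). Since A1 is tangent to CE there, GE ⟂ CE and since A1 is tangent to JW there, GJ ⟂ JW, with radius 7.0, so the center G sits 7.0 in from both sides at G = (61.3, -17.4). That places the tangent points at E = (68.3, -17.4) on CE and J = (61.3, -24.4) on JW. Then |PJ| = |J − P| = 66.0.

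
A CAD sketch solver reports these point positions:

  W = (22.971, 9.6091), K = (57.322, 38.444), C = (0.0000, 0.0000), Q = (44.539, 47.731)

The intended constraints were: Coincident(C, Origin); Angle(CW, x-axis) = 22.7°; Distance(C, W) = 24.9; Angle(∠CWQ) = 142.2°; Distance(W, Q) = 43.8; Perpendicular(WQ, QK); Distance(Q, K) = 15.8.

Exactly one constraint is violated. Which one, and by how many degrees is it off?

Perpendicular(WQ, QK) — off by 6.50°.

C = (0.00, 0.00) ✓; CW at 22.70° ✓; |CW| = 24.90 ✓; ∠CWQ = 142.2° ✓; |WQ| = 43.80 ✓; ∠(WQ, QK) = 96.50° ✗; |QK| = 15.80 ✓.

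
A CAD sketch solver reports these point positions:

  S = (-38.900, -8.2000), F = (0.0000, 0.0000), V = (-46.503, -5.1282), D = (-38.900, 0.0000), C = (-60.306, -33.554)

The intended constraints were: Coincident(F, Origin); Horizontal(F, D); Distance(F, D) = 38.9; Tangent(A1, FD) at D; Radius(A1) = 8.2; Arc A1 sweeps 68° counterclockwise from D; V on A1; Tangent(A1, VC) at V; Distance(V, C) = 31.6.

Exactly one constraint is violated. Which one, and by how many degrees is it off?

Tangent(A1, VC) at V — off by 3.90°.

F = (0.00, 0.00) ✓; F.y = 0.00, D.y = 0.00 ✓; |FD| = 38.90 ✓; ∠(SD, DF) = 90.00° ✓; |SD| = 8.200 ✓; bearing(S→V) − bearing(S→D) = 68.00° ✓; |SV| = 8.200 ✓; ∠(SV, VC) = 93.90° ✗; |VC| = 31.60 ✓.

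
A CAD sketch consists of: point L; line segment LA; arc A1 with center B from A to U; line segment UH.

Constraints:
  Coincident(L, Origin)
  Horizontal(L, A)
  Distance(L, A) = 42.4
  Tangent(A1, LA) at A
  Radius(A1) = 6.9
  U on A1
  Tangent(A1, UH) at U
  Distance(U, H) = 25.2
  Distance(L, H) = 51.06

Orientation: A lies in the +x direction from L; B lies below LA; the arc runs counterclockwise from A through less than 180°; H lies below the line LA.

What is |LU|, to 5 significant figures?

36.429

L is at the origin; LA is horizontal with |LA| = 42.4 and A on the +x side, so A = (42.400, 0.0000). The tangent condition forces BA to be normal to LA, so B = A + (0, -6.9) = (42.400, -6.9000). Since BU ⟂ UH (tangency), |BH| = √(6.9² + 25.2²) = 26.128 regardless of where U sits on A1. So H lies on both circle(L, 51.06) and circle(B, 26.128); the below-LA intersection is H = (39.115, -32.820). U is the foot of the tangent from H: U = (35.569, -7.8709).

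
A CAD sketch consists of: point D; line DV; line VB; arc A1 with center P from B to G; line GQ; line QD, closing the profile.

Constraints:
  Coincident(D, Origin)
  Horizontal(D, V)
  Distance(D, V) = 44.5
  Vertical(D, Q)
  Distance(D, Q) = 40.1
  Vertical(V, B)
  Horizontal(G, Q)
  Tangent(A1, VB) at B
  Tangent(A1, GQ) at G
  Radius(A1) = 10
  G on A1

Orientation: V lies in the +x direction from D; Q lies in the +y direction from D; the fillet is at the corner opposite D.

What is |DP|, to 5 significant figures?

45.785

D is at the origin; DV is horizontal with |DV| = 44.5 and V on the +x side, so V = (44.500, 0.0000). D and Q share the same x with |DQ| = 40.1 and Q on the +y side, so Q = (0.0000, 40.100). The virtual corner opposite D is at (44.500, 40.100). Since A1 is tangent to VB there, PB ⟂ VB and the tangent condition forces PG to be normal to GQ, with radius 10.0, so the center P sits 10.0 in from both sides at P = (34.500, 30.100). Then |DP| = |P − D| = 45.785.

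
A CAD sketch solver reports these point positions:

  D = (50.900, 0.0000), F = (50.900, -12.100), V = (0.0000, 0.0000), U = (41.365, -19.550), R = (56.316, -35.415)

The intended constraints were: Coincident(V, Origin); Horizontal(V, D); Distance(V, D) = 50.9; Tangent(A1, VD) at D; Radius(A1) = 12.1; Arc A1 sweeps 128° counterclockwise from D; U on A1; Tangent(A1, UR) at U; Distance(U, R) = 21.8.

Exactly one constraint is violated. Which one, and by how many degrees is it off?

Tangent(A1, UR) at U — off by 5.30°.

V = (0.00, 0.00) ✓; V.y = 0.00, D.y = 0.00 ✓; |VD| = 50.90 ✓; ∠(FD, DV) = 90.00° ✓; |FD| = 12.10 ✓; bearing(F→U) − bearing(F→D) = 128.0° ✓; |FU| = 12.10 ✓; ∠(FU, UR) = 84.70° ✗; |UR| = 21.80 ✓.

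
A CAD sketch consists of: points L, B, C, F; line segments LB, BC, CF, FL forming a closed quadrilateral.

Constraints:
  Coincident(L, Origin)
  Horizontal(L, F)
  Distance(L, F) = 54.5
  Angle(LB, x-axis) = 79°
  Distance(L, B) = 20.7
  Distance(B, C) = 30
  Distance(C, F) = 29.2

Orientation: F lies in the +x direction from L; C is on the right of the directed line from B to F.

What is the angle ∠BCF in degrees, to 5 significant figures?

133.93°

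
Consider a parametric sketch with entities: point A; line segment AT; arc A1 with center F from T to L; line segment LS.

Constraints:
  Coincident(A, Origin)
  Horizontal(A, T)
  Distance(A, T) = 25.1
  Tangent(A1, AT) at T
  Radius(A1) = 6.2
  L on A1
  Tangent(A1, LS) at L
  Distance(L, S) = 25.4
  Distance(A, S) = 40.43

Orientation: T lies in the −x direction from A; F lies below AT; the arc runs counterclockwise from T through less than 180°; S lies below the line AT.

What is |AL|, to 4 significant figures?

32.05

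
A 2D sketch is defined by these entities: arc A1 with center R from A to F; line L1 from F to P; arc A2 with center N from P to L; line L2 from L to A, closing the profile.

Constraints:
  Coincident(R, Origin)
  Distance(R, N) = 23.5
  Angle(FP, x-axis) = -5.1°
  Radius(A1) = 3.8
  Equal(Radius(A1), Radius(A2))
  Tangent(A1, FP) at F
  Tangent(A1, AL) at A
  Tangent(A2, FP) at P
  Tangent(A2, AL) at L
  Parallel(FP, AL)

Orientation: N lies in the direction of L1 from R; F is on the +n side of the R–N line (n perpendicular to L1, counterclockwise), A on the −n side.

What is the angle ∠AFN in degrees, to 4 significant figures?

80.81°

The slot axis is L1's direction at -5.1°, so u = (cos -5.1°, sin -5.1°) = (0.9960, -0.08889) and n = (−sin -5.1°, cos -5.1°) = (0.08889, 0.9960). R is at the origin and N lies 23.5 along u from R, so N = 23.5·u = (23.41, -2.089). Tangency of A1 to both parallel lines with radius 3.8 puts F and A at R ± 3.8·n: F = (0.3378, 3.785), A = (-0.3378, -3.785). Then cos ∠AFN = FA·FN / (|FA||FN|), giving 80.81°.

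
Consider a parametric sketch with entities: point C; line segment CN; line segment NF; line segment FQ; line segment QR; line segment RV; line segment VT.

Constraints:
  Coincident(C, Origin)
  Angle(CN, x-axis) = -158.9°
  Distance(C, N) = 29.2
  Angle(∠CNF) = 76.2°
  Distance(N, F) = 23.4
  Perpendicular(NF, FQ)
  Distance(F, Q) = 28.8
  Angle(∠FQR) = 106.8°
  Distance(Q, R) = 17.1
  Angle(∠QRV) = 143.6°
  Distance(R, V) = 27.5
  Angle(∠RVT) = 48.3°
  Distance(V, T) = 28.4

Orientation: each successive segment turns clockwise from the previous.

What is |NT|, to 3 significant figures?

12.4

C is at the origin; CN runs at -158.9° with length 29.2, so N = (-27.2, -10.5). ∠CNF = 76.2° gives NF at 97.3° from the x-axis; with |NF| = 23.4, F = (-30.2, 12.7). NF ⟂ FQ, so FQ runs at 7.30°; with |FQ| = 28.8, Q = (-1.65, 16.4). ∠FQR = 106.8° gives QR at -65.9° from the x-axis; with |QR| = 17.1, R = (5.33, 0.748). ∠QRV = 143.6° gives RV at -102° from the x-axis; with |RV| = 27.5, V = (-0.525, -26.1). ∠RVT = 48.3° gives VT at 126° from the x-axis; with |VT| = 28.4, T = (-17.2, -3.14). Then |NT| = |T − N| = 12.4.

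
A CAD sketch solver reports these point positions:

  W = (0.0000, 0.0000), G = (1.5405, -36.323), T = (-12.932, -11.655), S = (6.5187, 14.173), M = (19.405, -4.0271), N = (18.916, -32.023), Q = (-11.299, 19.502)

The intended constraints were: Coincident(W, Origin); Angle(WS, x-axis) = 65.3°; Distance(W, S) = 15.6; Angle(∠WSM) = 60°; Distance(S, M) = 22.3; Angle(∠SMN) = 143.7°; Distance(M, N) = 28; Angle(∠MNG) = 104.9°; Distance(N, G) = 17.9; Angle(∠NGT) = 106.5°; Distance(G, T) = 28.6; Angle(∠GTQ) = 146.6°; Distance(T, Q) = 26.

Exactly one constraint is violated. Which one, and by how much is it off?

Distance(T, Q) = 26 — off by 5.20.

W = (0.00, 0.00) ✓; WS at 65.30° ✓; |WS| = 15.60 ✓; ∠WSM = 60.00° ✓; |SM| = 22.30 ✓; ∠SMN = 143.7° ✓; |MN| = 28.00 ✓; ∠MNG = 104.9° ✓; |NG| = 17.90 ✓; ∠NGT = 106.5° ✓; |GT| = 28.60 ✓; ∠GTQ = 146.6° ✓; |TQ| = 31.20 ✗.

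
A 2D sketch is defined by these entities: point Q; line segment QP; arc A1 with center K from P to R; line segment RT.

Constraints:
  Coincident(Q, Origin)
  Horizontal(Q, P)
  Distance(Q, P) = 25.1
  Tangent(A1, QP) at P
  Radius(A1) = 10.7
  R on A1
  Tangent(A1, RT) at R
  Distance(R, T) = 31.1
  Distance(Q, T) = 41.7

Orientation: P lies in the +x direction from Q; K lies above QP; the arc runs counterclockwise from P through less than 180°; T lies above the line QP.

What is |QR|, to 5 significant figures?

37.433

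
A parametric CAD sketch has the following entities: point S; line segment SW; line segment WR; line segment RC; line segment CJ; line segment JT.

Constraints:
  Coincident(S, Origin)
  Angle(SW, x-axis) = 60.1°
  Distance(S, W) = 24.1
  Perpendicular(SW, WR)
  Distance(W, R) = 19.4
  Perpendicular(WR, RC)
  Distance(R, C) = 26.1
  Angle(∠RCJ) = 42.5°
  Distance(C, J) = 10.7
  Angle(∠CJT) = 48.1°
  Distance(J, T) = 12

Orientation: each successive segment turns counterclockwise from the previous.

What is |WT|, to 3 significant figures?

30.2

∠RCJ = 42.5° gives CJ at 17.6° from the x-axis; with |CJ| = 10.7, J = (-7.62, 11.2). ∠CJT = 48.1° gives JT at 150° from the x-axis; with |JT| = 12.0, T = (-18.0, 17.3). Then |WT| = |T − W| = 30.2.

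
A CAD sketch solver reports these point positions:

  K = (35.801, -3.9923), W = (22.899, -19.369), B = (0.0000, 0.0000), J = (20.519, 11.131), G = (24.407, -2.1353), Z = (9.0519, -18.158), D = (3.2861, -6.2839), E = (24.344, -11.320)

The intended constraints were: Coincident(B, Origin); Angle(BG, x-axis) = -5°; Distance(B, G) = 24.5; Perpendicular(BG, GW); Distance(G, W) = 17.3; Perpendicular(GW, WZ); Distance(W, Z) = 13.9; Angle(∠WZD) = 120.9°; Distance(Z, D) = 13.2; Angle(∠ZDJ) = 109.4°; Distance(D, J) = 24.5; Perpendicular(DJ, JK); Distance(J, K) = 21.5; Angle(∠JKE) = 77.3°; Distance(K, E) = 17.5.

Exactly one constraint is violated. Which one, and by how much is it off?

Distance(K, E) = 17.5 — off by 3.90.

B = (0.00, 0.00) ✓; BG at -5.000° ✓; |BG| = 24.50 ✓; ∠(BG, GW) = 90.00° ✓; |GW| = 17.30 ✓; ∠(GW, WZ) = 90.00° ✓; |WZ| = 13.90 ✓; ∠WZD = 120.9° ✓; |ZD| = 13.20 ✓; ∠ZDJ = 109.4° ✓; |DJ| = 24.50 ✓; ∠(DJ, JK) = 90.00° ✓; |JK| = 21.50 ✓; ∠JKE = 77.30° ✓; |KE| = 13.60 ✗.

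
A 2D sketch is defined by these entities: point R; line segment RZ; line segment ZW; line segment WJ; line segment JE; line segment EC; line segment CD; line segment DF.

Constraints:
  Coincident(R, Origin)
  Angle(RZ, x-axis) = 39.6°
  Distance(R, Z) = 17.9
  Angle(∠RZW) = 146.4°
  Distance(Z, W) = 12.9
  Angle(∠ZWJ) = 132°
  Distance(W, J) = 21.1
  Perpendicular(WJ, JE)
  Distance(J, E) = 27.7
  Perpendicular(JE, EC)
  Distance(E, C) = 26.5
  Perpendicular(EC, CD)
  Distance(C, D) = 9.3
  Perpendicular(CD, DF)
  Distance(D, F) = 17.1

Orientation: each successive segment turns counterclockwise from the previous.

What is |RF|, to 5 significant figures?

24.610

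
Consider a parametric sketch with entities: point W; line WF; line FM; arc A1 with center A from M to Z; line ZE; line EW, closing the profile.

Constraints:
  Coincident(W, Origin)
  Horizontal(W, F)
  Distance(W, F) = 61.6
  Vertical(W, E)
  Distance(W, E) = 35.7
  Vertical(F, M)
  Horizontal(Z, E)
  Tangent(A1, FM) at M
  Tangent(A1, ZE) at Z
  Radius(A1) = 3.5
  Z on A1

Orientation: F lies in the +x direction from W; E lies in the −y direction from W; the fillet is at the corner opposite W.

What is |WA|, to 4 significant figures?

66.43

W is at the origin; W and F share the same y with |WF| = 61.6 and F on the +x side, so F = (61.60, 0.000). W and E share the same x with |WE| = 35.7 and E on the −y side, so E = (0.000, -35.70). The virtual corner opposite W is at (61.60, -35.70). The tangent condition forces AM to be normal to FM and since A1 is tangent to ZE there, AZ ⟂ ZE, with radius 3.5, so the center A sits 3.5 in from both sides at A = (58.10, -32.20). Then |WA| = |A − W| = 66.43.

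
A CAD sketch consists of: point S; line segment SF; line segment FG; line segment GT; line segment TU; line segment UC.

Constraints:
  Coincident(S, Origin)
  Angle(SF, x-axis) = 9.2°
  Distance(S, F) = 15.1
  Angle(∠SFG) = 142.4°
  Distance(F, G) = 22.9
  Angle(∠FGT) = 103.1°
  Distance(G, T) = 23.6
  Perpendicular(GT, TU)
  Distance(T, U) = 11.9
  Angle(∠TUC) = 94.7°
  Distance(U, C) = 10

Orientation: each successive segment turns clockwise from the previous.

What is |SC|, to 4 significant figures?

26.49

S is at the origin; SF runs at 9.2° with length 15.1, so F = (14.91, 2.414). ∠SFG = 142.4° gives FG at -28.40° from the x-axis; with |FG| = 22.9, G = (35.05, -8.478). ∠FGT = 103.1° gives GT at -105.3° from the x-axis; with |GT| = 23.6, T = (28.82, -31.24). The perpendicularity gives TU at right angles to GT, so TU runs at 164.7°; with |TU| = 11.9, U = (17.34, -28.10). ∠TUC = 94.7° gives UC at 79.40° from the x-axis; with |UC| = 10.0, C = (19.18, -18.27). Then |SC| = |C − S| = 26.49.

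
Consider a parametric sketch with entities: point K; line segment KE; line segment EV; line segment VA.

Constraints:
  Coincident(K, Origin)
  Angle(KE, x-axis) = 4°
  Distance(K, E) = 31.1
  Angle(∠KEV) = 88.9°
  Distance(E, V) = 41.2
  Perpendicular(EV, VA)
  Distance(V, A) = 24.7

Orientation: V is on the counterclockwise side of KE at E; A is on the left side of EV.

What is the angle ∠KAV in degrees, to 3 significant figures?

98.9°

K is at the origin; KE runs at 4.0° with length 31.1, so E = 31.1·(cos 4.0°, sin 4.0°) = (31.0, 2.17). ∠KEV = 88.9°, so EV runs at 4.0° + (180° − 88.9°) = 95.1° from the x-axis; with |EV| = 41.2, V = E + 41.2·(cos 95.1°, sin 95.1°) = (27.4, 43.2). EV ⟂ VA; with |VA| = 24.7 on the left of EV, A = V + 24.7·(-0.996, -0.0889) = (2.76, 41.0). Then cos ∠KAV = AK·AV / (|AK||AV|), giving 98.9°.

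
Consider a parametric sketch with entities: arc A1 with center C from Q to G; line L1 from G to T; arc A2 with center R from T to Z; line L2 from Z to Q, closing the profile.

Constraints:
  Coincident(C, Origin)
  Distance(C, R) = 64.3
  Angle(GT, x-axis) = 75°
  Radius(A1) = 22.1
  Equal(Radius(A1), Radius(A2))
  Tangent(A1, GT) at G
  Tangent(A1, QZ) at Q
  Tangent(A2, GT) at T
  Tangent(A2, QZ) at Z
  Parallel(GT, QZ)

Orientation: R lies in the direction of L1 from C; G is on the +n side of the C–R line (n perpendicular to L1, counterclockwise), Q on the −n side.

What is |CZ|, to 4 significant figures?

67.99

The slot axis is L1's direction at 75.0°, so u = (cos 75.0°, sin 75.0°) = (0.2588, 0.9659) and n = (−sin 75.0°, cos 75.0°) = (-0.9659, 0.2588). C is at the origin and R lies 64.3 along u from C, so R = 64.3·u = (16.64, 62.11). Tangency of A1 to both parallel lines with radius 22.1 puts G and Q at C ± 22.1·n: G = (-21.35, 5.720), Q = (21.35, -5.720). Equal radii place T and Z the same way about R: T = R + 22.1·n = (-4.705, 67.83), Z = R − 22.1·n = (37.99, 56.39). Then |CZ| = |Z − C| = 67.99.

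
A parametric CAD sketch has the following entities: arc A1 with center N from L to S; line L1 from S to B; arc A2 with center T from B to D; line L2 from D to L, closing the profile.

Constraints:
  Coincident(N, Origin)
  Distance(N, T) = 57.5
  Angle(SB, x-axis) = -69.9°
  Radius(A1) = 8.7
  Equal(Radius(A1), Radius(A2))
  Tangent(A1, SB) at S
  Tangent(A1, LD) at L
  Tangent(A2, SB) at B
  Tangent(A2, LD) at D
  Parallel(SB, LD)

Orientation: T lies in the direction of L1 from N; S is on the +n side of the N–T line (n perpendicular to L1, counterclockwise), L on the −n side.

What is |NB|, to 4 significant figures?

58.15

The slot axis is L1's direction at -69.9°, so u = (cos -69.9°, sin -69.9°) = (0.3437, -0.9391) and n = (−sin -69.9°, cos -69.9°) = (0.9391, 0.3437). N is at the origin and T lies 57.5 along u from N, so T = 57.5·u = (19.76, -54.00). Tangency of A1 to both parallel lines with radius 8.7 puts S and L at N ± 8.7·n: S = (8.170, 2.990), L = (-8.170, -2.990). Equal radii place B and D the same way about T: B = T + 8.7·n = (27.93, -51.01), D = T − 8.7·n = (11.59, -56.99). Then |NB| = |B − N| = 58.15.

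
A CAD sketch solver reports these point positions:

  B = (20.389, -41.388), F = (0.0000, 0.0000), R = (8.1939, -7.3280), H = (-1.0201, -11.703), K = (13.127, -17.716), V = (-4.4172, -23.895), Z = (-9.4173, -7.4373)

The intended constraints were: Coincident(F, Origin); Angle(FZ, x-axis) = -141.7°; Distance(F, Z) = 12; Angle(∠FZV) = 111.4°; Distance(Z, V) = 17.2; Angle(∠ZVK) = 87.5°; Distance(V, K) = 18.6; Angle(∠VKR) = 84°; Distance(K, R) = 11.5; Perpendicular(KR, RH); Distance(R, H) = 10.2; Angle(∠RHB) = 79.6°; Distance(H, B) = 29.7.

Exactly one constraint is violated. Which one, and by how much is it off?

Distance(H, B) = 29.7 — off by 6.90.

F = (0.00, 0.00) ✓; FZ at -141.7° ✓; |FZ| = 12.00 ✓; ∠FZV = 111.4° ✓; |ZV| = 17.20 ✓; ∠ZVK = 87.50° ✓; |VK| = 18.60 ✓; ∠VKR = 84.00° ✓; |KR| = 11.50 ✓; ∠(KR, RH) = 90.00° ✓; |RH| = 10.20 ✓; ∠RHB = 79.60° ✓; |HB| = 36.60 ✗.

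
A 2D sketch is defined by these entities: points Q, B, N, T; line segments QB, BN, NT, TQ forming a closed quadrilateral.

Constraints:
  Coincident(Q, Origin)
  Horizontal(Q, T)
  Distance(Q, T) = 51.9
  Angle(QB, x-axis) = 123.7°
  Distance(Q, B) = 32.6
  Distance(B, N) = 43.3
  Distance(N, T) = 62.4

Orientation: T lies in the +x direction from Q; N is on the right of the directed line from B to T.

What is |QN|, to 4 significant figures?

17.43

Checks: |BN| = 43.30 ✓; |NT| = 62.40 ✓.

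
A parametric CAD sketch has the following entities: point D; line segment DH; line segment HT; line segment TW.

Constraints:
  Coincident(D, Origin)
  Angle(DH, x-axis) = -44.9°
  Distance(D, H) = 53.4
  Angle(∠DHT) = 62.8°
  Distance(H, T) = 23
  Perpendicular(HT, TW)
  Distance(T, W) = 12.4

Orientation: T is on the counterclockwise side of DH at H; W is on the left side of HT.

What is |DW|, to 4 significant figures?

35.12

∠DHT = 62.8°, so HT runs at -44.9° + (180° − 62.8°) = 72.30° from the x-axis; with |HT| = 23.0, T = H + 23.0·(cos 72.30°, sin 72.30°) = (44.82, -15.78). HT is perpendicular to TW; with |TW| = 12.4 on the left of HT, W = T + 12.4·(-0.9527, 0.3040) = (33.01, -12.01). Then |DW| = |W − D| = 35.12.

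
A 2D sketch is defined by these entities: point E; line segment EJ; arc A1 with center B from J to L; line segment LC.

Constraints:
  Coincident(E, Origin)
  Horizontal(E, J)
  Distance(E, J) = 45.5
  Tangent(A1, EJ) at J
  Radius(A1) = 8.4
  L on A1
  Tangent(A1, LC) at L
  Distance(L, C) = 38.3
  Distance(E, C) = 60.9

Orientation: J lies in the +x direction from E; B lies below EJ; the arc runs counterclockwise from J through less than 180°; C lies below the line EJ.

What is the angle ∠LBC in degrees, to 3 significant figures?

77.6°

Checks: E = (0.00, 0.00) ✓; |BL| = 8.400 ✓; ∠(BL, LC) = 90.00° ✓; |LC| = 38.30 ✓; |EC| = 60.90 ✓.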